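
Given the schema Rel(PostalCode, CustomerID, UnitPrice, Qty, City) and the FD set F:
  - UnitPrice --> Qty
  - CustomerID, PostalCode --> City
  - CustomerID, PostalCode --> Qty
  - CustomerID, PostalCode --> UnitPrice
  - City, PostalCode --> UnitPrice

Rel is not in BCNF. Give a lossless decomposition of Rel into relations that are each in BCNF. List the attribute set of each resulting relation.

Candidate key of the original relation: {CustomerID, PostalCode}.
{City, CustomerID, PostalCode, Qty, UnitPrice}: {UnitPrice} determines {Qty, UnitPrice} here but is not a superkey — split on UnitPrice --> Qty, giving {Qty, UnitPrice} and {City, CustomerID, PostalCode, UnitPrice}.
{Qty, UnitPrice}: every determinant is a superkey — BCNF.
{City, CustomerID, PostalCode, UnitPrice}: {City, PostalCode} determines {City, PostalCode, UnitPrice} here but is not a superkey — split on City, PostalCode --> UnitPrice, giving {City, PostalCode, UnitPrice} and {City, CustomerID, PostalCode}.
{City, PostalCode, UnitPrice}: every determinant is a superkey — BCNF.
{City, CustomerID, PostalCode}: every determinant is a superkey — BCNF.

{City, CustomerID, PostalCode}; {City, PostalCode, UnitPrice}; {Qty, UnitPrice}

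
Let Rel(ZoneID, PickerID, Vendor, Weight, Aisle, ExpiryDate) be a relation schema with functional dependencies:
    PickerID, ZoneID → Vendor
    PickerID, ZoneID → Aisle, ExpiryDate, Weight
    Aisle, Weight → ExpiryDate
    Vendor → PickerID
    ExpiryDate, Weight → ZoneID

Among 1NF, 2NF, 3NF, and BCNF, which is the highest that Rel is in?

3NF

Candidate keys: {Aisle, PickerID, Weight}, {Aisle, Vendor, Weight}, {ExpiryDate, PickerID, Weight}, {ExpiryDate, Vendor, Weight}, {PickerID, ZoneID}, {Vendor, ZoneID}. Prime attributes: {Aisle, ExpiryDate, PickerID, Vendor, Weight, ZoneID}.
Aisle, Weight → ExpiryDate breaks BCNF: {Aisle, Weight}⁺ = {Aisle, ExpiryDate, Weight, ZoneID}, so {Aisle, Weight} is not a superkey.
But every attribute on its right side ({ExpiryDate}) is prime, and the same holds for every other non-superkey FD, so 3NF still holds.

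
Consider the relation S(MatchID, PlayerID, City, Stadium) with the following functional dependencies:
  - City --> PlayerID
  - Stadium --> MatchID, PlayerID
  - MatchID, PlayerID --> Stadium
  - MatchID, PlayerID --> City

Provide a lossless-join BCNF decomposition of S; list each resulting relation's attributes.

{City, MatchID, Stadium}; {City, PlayerID}

Candidate keys of the original relation: {City, MatchID}, {MatchID, PlayerID}, {Stadium}.
In {City, MatchID, PlayerID, Stadium}, {City} is not a superkey ({City}⁺ restricted to this set is {City, PlayerID}), so split on City --> PlayerID into {City, PlayerID} and {City, MatchID, Stadium}.
{City, PlayerID}: every determinant is a superkey — BCNF.
{City, MatchID, Stadium}: every determinant is a superkey — BCNF.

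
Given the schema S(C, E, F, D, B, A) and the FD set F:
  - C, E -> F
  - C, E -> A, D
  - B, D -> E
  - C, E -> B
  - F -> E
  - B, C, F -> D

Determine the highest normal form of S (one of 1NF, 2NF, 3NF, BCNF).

3NF

Candidate keys: {B, C, D}, {C, E}, {C, F}. Prime attributes: {B, C, D, E, F}.
B, D -> E breaks BCNF: {B, D}⁺ = {B, D, E}, so {B, D} is not a superkey.
Its right-hand attributes {E} are all prime, as are those of every other non-superkey FD — the relation is in 3NF.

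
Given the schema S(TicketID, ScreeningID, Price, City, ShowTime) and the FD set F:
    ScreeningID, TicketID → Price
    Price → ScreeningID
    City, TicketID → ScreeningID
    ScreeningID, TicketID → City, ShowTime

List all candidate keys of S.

Attributes never on any right-hand side: {TicketID} — every candidate key must contain it.
{City, TicketID} is a candidate key since {City, TicketID}⁺ = {City, Price, ScreeningID, ShowTime, TicketID} covers every attribute.
{Price, TicketID} is a candidate key since {Price, TicketID}⁺ = {City, Price, ScreeningID, ShowTime, TicketID} covers every attribute.
{ScreeningID, TicketID} is a candidate key since {ScreeningID, TicketID}⁺ = {City, Price, ScreeningID, ShowTime, TicketID} covers every attribute.
No proper subset of any of these is a key, and no other minimal superkey exists.

{City, TicketID}, {Price, TicketID}, {ScreeningID, TicketID}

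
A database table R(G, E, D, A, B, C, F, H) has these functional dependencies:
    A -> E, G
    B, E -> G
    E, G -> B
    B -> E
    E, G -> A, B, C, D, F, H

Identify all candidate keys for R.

{A}⁺ = {A, B, C, D, E, F, G, H} — all of the relation — so {A} is a candidate key.
{B}⁺ = {A, B, C, D, E, F, G, H} — all of the relation — so {B} is a candidate key.
{E, G}⁺ = {A, B, C, D, E, F, G, H} — all of the relation — so {E, G} is a candidate key.
These are minimal and exhaustive — every other superkey contains one of them.

{A}, {B}, {E, G}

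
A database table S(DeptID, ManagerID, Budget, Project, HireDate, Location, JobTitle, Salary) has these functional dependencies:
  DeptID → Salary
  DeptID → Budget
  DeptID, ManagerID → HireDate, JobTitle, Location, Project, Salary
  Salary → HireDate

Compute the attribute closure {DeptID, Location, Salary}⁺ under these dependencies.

Start with {DeptID, Location, Salary}.
DeptID → Budget applies; add {Budget} → now {Budget, DeptID, Location, Salary}.
Salary → HireDate applies; add {HireDate} → now {Budget, DeptID, HireDate, Location, Salary}.
No further FD applies.

{Budget, DeptID, HireDate, Location, Salary}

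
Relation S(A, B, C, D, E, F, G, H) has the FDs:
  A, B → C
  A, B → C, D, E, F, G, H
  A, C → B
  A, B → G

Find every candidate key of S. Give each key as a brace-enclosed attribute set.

No FD produces {A}, so it must be in every candidate key.
{A, B} is a candidate key since {A, B}⁺ = {A, B, C, D, E, F, G, H} covers every attribute.
{A, C} is a candidate key since {A, C}⁺ = {A, B, C, D, E, F, G, H} covers every attribute.
No proper subset of any of these is a key, and no other minimal superkey exists.

{A, B}, {A, C}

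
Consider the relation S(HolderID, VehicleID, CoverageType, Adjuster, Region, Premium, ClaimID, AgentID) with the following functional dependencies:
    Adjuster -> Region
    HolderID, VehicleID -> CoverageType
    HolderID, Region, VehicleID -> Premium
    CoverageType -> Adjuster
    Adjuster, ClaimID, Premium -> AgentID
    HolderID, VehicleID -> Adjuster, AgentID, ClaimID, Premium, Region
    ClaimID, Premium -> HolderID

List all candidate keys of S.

{VehicleID} never appears on the right of any FD, so every key must include it.
{HolderID, VehicleID}⁺ = {Adjuster, AgentID, ClaimID, CoverageType, HolderID, Premium, Region, VehicleID}, which is every attribute, so {HolderID, VehicleID} is a candidate key.
{ClaimID, Premium, VehicleID}⁺ = {Adjuster, AgentID, ClaimID, CoverageType, HolderID, Premium, Region, VehicleID}, which is every attribute, so {ClaimID, Premium, VehicleID} is a candidate key.
These are minimal and exhaustive — every other superkey contains one of them.

{ClaimID, Premium, VehicleID}, {HolderID, VehicleID}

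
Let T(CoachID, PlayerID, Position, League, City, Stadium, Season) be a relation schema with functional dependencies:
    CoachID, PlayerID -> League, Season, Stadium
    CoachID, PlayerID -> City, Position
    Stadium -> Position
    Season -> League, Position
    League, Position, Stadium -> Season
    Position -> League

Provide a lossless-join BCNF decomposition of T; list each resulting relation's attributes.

Candidate key of the original relation: {CoachID, PlayerID}.
{City, CoachID, League, PlayerID, Position, Season, Stadium}: {Stadium} determines {League, Position, Season, Stadium} here but is not a superkey — split on Stadium -> League, Position, Season, giving {League, Position, Season, Stadium} and {City, CoachID, PlayerID, Stadium}.
{League, Position, Season, Stadium}: {Season} determines {League, Position, Season} here but is not a superkey — split on Season -> League, Position, giving {League, Position, Season} and {Season, Stadium}.
{League, Position, Season}: {Position} determines {League, Position} here but is not a superkey — split on Position -> League, giving {League, Position} and {Position, Season}.
{League, Position}: every determinant is a superkey — BCNF.
{Position, Season}: every determinant is a superkey — BCNF.
{Season, Stadium}: every determinant is a superkey — BCNF.
{City, CoachID, PlayerID, Stadium}: every determinant is a superkey — BCNF.

{City, CoachID, PlayerID, Stadium}; {League, Position}; {Position, Season}; {Season, Stadium}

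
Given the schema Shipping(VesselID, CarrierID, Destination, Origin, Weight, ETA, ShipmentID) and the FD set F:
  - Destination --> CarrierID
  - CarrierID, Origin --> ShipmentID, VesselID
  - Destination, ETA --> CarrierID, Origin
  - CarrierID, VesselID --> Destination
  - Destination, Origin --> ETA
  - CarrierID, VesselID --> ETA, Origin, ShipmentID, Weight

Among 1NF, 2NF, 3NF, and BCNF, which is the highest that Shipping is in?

Candidate keys: {CarrierID, Origin}, {CarrierID, VesselID}, {Destination, ETA}, {Destination, Origin}, {Destination, VesselID}. Prime attributes: {CarrierID, Destination, ETA, Origin, VesselID}.
Destination --> CarrierID breaks BCNF: {Destination}⁺ = {CarrierID, Destination}, so {Destination} is not a superkey.
Since {CarrierID} ⊆ prime attributes and every other non-superkey FD also has a prime right side, the schema is in 3NF.

3NF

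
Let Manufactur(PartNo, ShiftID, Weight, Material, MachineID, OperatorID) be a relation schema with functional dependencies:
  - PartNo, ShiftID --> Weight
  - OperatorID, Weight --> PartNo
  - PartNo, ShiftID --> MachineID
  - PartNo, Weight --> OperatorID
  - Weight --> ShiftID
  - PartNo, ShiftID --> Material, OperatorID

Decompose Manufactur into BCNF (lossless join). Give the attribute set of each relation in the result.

Candidate keys of the original relation: {OperatorID, Weight}, {PartNo, ShiftID}, {PartNo, Weight}.
{MachineID, Material, OperatorID, PartNo, ShiftID, Weight}: {Weight} determines {ShiftID, Weight} here but is not a superkey — split on Weight --> ShiftID, giving {ShiftID, Weight} and {MachineID, Material, OperatorID, PartNo, Weight}.
{ShiftID, Weight} is in BCNF.
{MachineID, Material, OperatorID, PartNo, Weight} is in BCNF.

{MachineID, Material, OperatorID, PartNo, Weight}; {ShiftID, Weight}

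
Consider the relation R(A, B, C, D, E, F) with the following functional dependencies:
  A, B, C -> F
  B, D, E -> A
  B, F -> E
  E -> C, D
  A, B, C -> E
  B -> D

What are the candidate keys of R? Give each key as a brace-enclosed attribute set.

{A, B, C}, {B, E}, {B, F}

{B} never appears on the right of any FD, so every key must include it.
{B, E}⁺ = {A, B, C, D, E, F}, which is every attribute, so {B, E} is a candidate key.
{B, F}⁺ = {A, B, C, D, E, F}, which is every attribute, so {B, F} is a candidate key.
{A, B, C}⁺ = {A, B, C, D, E, F}, which is every attribute, so {A, B, C} is a candidate key.
These are minimal and exhaustive — every other superkey contains one of them.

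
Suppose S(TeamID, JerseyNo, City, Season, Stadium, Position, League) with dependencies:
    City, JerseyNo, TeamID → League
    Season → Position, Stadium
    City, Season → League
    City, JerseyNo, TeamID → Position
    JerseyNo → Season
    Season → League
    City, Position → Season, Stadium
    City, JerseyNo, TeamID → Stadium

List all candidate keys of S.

{City, JerseyNo, TeamID}

Attributes never on any right-hand side: {City, JerseyNo, TeamID} — every candidate key must contain all of them.
Closure of {City, JerseyNo, TeamID} is {City, JerseyNo, League, Position, Season, Stadium, TeamID}, the whole schema; {City, JerseyNo, TeamID} is a candidate key.
No smaller or unrelated set reaches every attribute, so there are no other keys.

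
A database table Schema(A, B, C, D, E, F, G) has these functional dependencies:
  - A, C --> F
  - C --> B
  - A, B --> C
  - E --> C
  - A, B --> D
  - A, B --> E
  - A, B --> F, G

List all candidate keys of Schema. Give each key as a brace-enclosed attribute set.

Attributes never on any right-hand side: {A} — every candidate key must contain it.
Closure of {A, B} is {A, B, C, D, E, F, G}, the whole schema; {A, B} is a candidate key.
Closure of {A, C} is {A, B, C, D, E, F, G}, the whole schema; {A, C} is a candidate key.
Closure of {A, E} is {A, B, C, D, E, F, G}, the whole schema; {A, E} is a candidate key.
Any other superkey properly contains one of these, so there are no further candidate keys.

{A, B}, {A, C}, {A, E}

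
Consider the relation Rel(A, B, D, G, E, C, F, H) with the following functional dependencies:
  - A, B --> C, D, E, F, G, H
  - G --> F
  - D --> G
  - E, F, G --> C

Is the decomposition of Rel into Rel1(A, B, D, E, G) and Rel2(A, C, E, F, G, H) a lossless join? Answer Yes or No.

Rel1 ∩ Rel2 = {A, E, G}; its closure under F is {A, C, E, F, G}.
The closure covers neither Rel1 nor Rel2 entirely; the join is not lossless.

No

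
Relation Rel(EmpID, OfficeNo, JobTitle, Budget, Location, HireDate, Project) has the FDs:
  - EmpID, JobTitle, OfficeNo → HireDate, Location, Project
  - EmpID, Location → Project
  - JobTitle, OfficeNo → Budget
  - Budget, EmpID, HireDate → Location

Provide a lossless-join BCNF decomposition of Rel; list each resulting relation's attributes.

Candidate key of the original relation: {EmpID, JobTitle, OfficeNo}.
{Budget, EmpID, HireDate, JobTitle, Location, OfficeNo, Project}: {EmpID, Location} determines {EmpID, Location, Project} here but is not a superkey — split on EmpID, Location → Project, giving {EmpID, Location, Project} and {Budget, EmpID, HireDate, JobTitle, Location, OfficeNo}.
{EmpID, Location, Project} is in BCNF.
{Budget, EmpID, HireDate, JobTitle, Location, OfficeNo}: {JobTitle, OfficeNo} determines {Budget, JobTitle, OfficeNo} here but is not a superkey — split on JobTitle, OfficeNo → Budget, giving {Budget, JobTitle, OfficeNo} and {EmpID, HireDate, JobTitle, Location, OfficeNo}.
{Budget, JobTitle, OfficeNo} is in BCNF.
{EmpID, HireDate, JobTitle, Location, OfficeNo} is in BCNF.

{Budget, JobTitle, OfficeNo}; {EmpID, HireDate, JobTitle, Location, OfficeNo}; {EmpID, Location, Project}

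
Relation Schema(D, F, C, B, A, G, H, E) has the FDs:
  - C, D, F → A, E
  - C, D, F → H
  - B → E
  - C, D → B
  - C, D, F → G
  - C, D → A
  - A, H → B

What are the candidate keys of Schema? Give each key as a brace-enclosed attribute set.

{C, D, F}

Attributes never on any right-hand side: {C, D, F} — every candidate key must contain all of them.
{C, D, F} is a candidate key since {C, D, F}⁺ = {A, B, C, D, E, F, G, H} covers every attribute.
No other minimal set has full closure, so this is the only candidate key.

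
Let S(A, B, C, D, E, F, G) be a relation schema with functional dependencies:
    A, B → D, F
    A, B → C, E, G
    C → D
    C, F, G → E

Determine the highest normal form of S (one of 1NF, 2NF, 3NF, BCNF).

Candidate key: {A, B}. Prime attributes: {A, B}.
C → D breaks BCNF: {C}⁺ = {C, D}, so {C} is not a superkey.
C → D determines the non-prime attribute {D} from a non-superkey — 3NF is violated.
Checking every proper subset of each key, none determines a non-prime attribute — 2NF is satisfied.

2NF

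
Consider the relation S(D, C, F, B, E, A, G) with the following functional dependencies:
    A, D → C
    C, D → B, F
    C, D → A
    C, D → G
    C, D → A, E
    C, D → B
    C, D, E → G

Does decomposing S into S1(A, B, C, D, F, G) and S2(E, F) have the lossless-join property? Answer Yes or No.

No

The shared attributes are {F} and {F}⁺ = {F}.
Neither S1 nor S2 is contained in that closure, so the decomposition is lossy.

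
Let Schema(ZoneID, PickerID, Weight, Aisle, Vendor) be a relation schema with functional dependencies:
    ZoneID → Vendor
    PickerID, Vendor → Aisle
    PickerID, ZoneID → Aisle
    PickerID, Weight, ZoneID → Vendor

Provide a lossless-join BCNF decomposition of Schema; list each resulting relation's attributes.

Candidate key of the original relation: {PickerID, Weight, ZoneID}.
In {Aisle, PickerID, Vendor, Weight, ZoneID}, {ZoneID} is not a superkey ({ZoneID}⁺ restricted to this set is {Vendor, ZoneID}), so split on ZoneID → Vendor into {Vendor, ZoneID} and {Aisle, PickerID, Weight, ZoneID}.
{Vendor, ZoneID} is in BCNF.
In {Aisle, PickerID, Weight, ZoneID}, {PickerID, ZoneID} is not a superkey ({PickerID, ZoneID}⁺ restricted to this set is {Aisle, PickerID, ZoneID}), so split on PickerID, ZoneID → Aisle into {Aisle, PickerID, ZoneID} and {PickerID, Weight, ZoneID}.
{Aisle, PickerID, ZoneID} is in BCNF.
{PickerID, Weight, ZoneID} is in BCNF.

{Aisle, PickerID, ZoneID}; {PickerID, Weight, ZoneID}; {Vendor, ZoneID}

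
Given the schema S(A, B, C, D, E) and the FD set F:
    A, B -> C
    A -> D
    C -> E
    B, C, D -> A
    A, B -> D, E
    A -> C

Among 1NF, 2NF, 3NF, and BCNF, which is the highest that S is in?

1NF

Candidate keys: {A, B}, {B, C, D}. Prime attributes: {A, B, C, D}.
For A -> D we have {A}⁺ = {A, C, D, E}; {A} is not a superkey, so BCNF fails.
C -> E has non-prime {E} on the right and a non-superkey on the left, so 3NF fails.
The proper key subset {A} of {A, B} determines non-prime {E}, so the relation is not even in 2NF.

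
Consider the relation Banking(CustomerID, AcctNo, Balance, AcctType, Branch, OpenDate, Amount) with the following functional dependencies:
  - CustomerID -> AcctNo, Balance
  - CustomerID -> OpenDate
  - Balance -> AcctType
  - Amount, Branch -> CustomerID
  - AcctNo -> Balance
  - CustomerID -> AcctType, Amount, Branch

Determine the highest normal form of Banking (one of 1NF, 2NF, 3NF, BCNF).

2NF

Candidate keys: {Amount, Branch}, {CustomerID}. Prime attributes: {Amount, Branch, CustomerID}.
Balance -> AcctType breaks BCNF: {Balance}⁺ = {AcctType, Balance}, so {Balance} is not a superkey.
Balance -> AcctType has non-prime {AcctType} on the right and a non-superkey on the left, so 3NF fails.
No non-prime attribute depends on a proper subset of any candidate key, so 2NF holds.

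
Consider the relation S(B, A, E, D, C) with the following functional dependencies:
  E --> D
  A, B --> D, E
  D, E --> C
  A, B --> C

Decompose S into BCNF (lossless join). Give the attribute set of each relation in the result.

Candidate key of the original relation: {A, B}.
In {A, B, C, D, E}, {E} is not a superkey ({E}⁺ restricted to this set is {C, D, E}), so split on E --> C, D into {C, D, E} and {A, B, E}.
{C, D, E}: every determinant is a superkey — BCNF.
{A, B, E}: every determinant is a superkey — BCNF.

{A, B, E}; {C, D, E}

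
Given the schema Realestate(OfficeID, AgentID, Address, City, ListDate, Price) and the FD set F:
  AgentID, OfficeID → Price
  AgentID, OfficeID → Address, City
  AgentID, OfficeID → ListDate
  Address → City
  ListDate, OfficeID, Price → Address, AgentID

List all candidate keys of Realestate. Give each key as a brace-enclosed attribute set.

{AgentID, OfficeID}, {ListDate, OfficeID, Price}

{OfficeID} never appears on the right of any FD, so every key must include it.
{AgentID, OfficeID}⁺ = {Address, AgentID, City, ListDate, OfficeID, Price} — all of the relation — so {AgentID, OfficeID} is a candidate key.
{ListDate, OfficeID, Price}⁺ = {Address, AgentID, City, ListDate, OfficeID, Price} — all of the relation — so {ListDate, OfficeID, Price} is a candidate key.
No proper subset of any of these is a key, and no other minimal superkey exists.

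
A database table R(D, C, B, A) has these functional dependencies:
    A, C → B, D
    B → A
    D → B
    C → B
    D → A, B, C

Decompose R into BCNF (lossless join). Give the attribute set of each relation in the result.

Candidate keys of the original relation: {C}, {D}.
In {A, B, C, D}, {B} is not a superkey ({B}⁺ restricted to this set is {A, B}), so split on B → A into {A, B} and {B, C, D}.
{A, B} has no BCNF violation.
{B, C, D} has no BCNF violation.

{A, B}; {B, C, D}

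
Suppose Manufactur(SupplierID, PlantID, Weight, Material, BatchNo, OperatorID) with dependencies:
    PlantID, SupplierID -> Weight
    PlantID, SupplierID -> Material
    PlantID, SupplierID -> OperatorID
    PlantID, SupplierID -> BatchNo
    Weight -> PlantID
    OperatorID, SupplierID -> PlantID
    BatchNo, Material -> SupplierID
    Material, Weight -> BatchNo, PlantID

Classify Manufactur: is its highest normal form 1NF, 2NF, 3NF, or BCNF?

3NF

Candidate keys: {BatchNo, Material, OperatorID}, {BatchNo, Material, PlantID}, {Material, Weight}, {OperatorID, SupplierID}, {PlantID, SupplierID}, {SupplierID, Weight}. Prime attributes: {BatchNo, Material, OperatorID, PlantID, SupplierID, Weight}.
Weight -> PlantID breaks BCNF: {Weight}⁺ = {PlantID, Weight}, so {Weight} is not a superkey.
Since {PlantID} ⊆ prime attributes and every other non-superkey FD also has a prime right side, the schema is in 3NF.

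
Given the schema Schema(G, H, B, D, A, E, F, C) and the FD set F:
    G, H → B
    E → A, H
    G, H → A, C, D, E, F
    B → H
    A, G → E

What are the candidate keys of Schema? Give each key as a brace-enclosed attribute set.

{A, G}, {B, G}, {E, G}, {G, H}

No FD produces {G}, so it must be in every candidate key.
Closure of {A, G} is {A, B, C, D, E, F, G, H}, the whole schema; {A, G} is a candidate key.
Closure of {B, G} is {A, B, C, D, E, F, G, H}, the whole schema; {B, G} is a candidate key.
Closure of {E, G} is {A, B, C, D, E, F, G, H}, the whole schema; {E, G} is a candidate key.
Closure of {G, H} is {A, B, C, D, E, F, G, H}, the whole schema; {G, H} is a candidate key.
Any other superkey properly contains one of these, so there are no further candidate keys.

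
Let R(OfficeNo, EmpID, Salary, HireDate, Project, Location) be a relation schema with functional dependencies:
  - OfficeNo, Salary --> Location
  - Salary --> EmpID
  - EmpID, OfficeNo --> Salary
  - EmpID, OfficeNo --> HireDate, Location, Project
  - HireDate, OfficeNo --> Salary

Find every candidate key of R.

Attributes never on any right-hand side: {OfficeNo} — every candidate key must contain it.
Closure of {EmpID, OfficeNo} is {EmpID, HireDate, Location, OfficeNo, Project, Salary}, the whole schema; {EmpID, OfficeNo} is a candidate key.
Closure of {HireDate, OfficeNo} is {EmpID, HireDate, Location, OfficeNo, Project, Salary}, the whole schema; {HireDate, OfficeNo} is a candidate key.
Closure of {OfficeNo, Salary} is {EmpID, HireDate, Location, OfficeNo, Project, Salary}, the whole schema; {OfficeNo, Salary} is a candidate key.
Any other superkey properly contains one of these, so there are no further candidate keys.

{EmpID, OfficeNo}, {HireDate, OfficeNo}, {OfficeNo, Salary}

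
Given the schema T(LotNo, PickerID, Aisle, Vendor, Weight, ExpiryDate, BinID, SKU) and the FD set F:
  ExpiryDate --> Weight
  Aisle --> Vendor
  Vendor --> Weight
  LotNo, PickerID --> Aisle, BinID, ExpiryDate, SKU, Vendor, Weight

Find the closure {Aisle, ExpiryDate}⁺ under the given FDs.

{Aisle, ExpiryDate, Vendor, Weight}

Start with {Aisle, ExpiryDate}.
ExpiryDate --> Weight applies; add {Weight} → now {Aisle, ExpiryDate, Weight}.
Aisle --> Vendor applies; add {Vendor} → now {Aisle, ExpiryDate, Vendor, Weight}.
No further FD applies.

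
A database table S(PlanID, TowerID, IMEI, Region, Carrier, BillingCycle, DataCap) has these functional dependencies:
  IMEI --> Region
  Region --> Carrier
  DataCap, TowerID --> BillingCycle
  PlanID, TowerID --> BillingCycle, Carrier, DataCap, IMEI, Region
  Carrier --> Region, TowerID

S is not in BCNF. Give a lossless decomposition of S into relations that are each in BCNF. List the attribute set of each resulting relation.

{BillingCycle, DataCap, IMEI}; {Carrier, Region, TowerID}; {DataCap, IMEI, PlanID}; {IMEI, Region}

Candidate keys of the original relation: {Carrier, PlanID}, {IMEI, PlanID}, {PlanID, Region}, {PlanID, TowerID}.
In {BillingCycle, Carrier, DataCap, IMEI, PlanID, Region, TowerID}, {IMEI} is not a superkey ({IMEI}⁺ restricted to this set is {Carrier, IMEI, Region, TowerID}), so split on IMEI --> Carrier, Region, TowerID into {Carrier, IMEI, Region, TowerID} and {BillingCycle, DataCap, IMEI, PlanID}.
In {Carrier, IMEI, Region, TowerID}, {Region} is not a superkey ({Region}⁺ restricted to this set is {Carrier, Region, TowerID}), so split on Region --> Carrier, TowerID into {Carrier, Region, TowerID} and {IMEI, Region}.
{Carrier, Region, TowerID} has no BCNF violation.
{IMEI, Region} has no BCNF violation.
In {BillingCycle, DataCap, IMEI, PlanID}, {DataCap, IMEI} is not a superkey ({DataCap, IMEI}⁺ restricted to this set is {BillingCycle, DataCap, IMEI}), so split on DataCap, IMEI --> BillingCycle into {BillingCycle, DataCap, IMEI} and {DataCap, IMEI, PlanID}.
{BillingCycle, DataCap, IMEI} has no BCNF violation.
{DataCap, IMEI, PlanID} has no BCNF violation.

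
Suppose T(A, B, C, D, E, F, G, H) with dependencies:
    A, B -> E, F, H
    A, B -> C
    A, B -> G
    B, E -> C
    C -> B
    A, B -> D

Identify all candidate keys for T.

{A, B}, {A, C}

No FD produces {A}, so it must be in every candidate key.
{A, B}⁺ = {A, B, C, D, E, F, G, H} — all of the relation — so {A, B} is a candidate key.
{A, C}⁺ = {A, B, C, D, E, F, G, H} — all of the relation — so {A, C} is a candidate key.
These are minimal and exhaustive — every other superkey contains one of them.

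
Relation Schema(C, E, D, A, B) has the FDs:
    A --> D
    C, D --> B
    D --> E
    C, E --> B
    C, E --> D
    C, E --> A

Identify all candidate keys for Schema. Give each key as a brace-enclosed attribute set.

{A, C}, {C, D}, {C, E}

No FD produces {C}, so it must be in every candidate key.
{A, C} is a candidate key since {A, C}⁺ = {A, B, C, D, E} covers every attribute.
{C, D} is a candidate key since {C, D}⁺ = {A, B, C, D, E} covers every attribute.
{C, E} is a candidate key since {C, E}⁺ = {A, B, C, D, E} covers every attribute.
These are minimal and exhaustive — every other superkey contains one of them.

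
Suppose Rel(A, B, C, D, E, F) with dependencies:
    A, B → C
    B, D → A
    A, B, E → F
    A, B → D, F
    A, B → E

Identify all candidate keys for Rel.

Attributes never on any right-hand side: {B} — every candidate key must contain it.
{A, B}⁺ = {A, B, C, D, E, F} — all of the relation — so {A, B} is a candidate key.
{B, D}⁺ = {A, B, C, D, E, F} — all of the relation — so {B, D} is a candidate key.
Any other superkey properly contains one of these, so there are no further candidate keys.

{A, B}, {B, D}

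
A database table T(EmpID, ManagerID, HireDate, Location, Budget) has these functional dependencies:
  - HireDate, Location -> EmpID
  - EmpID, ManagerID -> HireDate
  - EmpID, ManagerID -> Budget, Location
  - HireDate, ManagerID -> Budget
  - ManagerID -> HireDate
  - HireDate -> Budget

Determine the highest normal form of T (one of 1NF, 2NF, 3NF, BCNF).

1NF

Candidate keys: {EmpID, ManagerID}, {Location, ManagerID}. Prime attributes: {EmpID, Location, ManagerID}.
HireDate, Location -> EmpID breaks BCNF: {HireDate, Location}⁺ = {Budget, EmpID, HireDate, Location}, so {HireDate, Location} is not a superkey.
Because {Budget} is non-prime and the left side of HireDate, ManagerID -> Budget is not a superkey, the relation is not in 3NF.
{ManagerID} is a proper subset of the key {EmpID, ManagerID}, and {ManagerID}⁺ contains the non-prime attributes {Budget, HireDate} — a partial dependency, so 2NF is violated.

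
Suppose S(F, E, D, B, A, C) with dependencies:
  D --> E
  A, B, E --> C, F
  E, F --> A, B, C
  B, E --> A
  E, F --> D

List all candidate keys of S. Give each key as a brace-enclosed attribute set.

Closure of {B, D} is {A, B, C, D, E, F}, the whole schema; {B, D} is a candidate key.
Closure of {B, E} is {A, B, C, D, E, F}, the whole schema; {B, E} is a candidate key.
Closure of {D, F} is {A, B, C, D, E, F}, the whole schema; {D, F} is a candidate key.
Closure of {E, F} is {A, B, C, D, E, F}, the whole schema; {E, F} is a candidate key.
No proper subset of any of these is a key, and no other minimal superkey exists.

{B, D}, {B, E}, {D, F}, {E, F}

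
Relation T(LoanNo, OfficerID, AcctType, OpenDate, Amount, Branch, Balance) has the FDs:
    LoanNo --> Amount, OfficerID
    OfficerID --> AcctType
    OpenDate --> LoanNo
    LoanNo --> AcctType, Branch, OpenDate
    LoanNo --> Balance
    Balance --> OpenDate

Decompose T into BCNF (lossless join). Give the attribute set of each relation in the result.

Candidate keys of the original relation: {Balance}, {LoanNo}, {OpenDate}.
In {AcctType, Amount, Balance, Branch, LoanNo, OfficerID, OpenDate}, {OfficerID} is not a superkey ({OfficerID}⁺ restricted to this set is {AcctType, OfficerID}), so split on OfficerID --> AcctType into {AcctType, OfficerID} and {Amount, Balance, Branch, LoanNo, OfficerID, OpenDate}.
{AcctType, OfficerID} has no BCNF violation.
{Amount, Balance, Branch, LoanNo, OfficerID, OpenDate} has no BCNF violation.

{AcctType, OfficerID}; {Amount, Balance, Branch, LoanNo, OfficerID, OpenDate}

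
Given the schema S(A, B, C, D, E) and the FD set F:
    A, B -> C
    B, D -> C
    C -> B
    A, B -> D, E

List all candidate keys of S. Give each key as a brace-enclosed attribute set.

{A, B}, {A, C}

Attributes never on any right-hand side: {A} — every candidate key must contain it.
{A, B} is a candidate key since {A, B}⁺ = {A, B, C, D, E} covers every attribute.
{A, C} is a candidate key since {A, C}⁺ = {A, B, C, D, E} covers every attribute.
No proper subset of any of these is a key, and no other minimal superkey exists.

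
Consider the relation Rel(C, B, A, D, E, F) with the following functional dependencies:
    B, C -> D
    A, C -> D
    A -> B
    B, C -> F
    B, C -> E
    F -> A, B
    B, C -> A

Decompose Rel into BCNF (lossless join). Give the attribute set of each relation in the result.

{A, B}; {A, F}; {C, D, E, F}

Candidate keys of the original relation: {A, C}, {B, C}, {C, F}.
{A, B, C, D, E, F}: {A} determines {A, B} here but is not a superkey — split on A -> B, giving {A, B} and {A, C, D, E, F}.
{A, B}: every determinant is a superkey — BCNF.
{A, C, D, E, F}: {F} determines {A, F} here but is not a superkey — split on F -> A, giving {A, F} and {C, D, E, F}.
{A, F}: every determinant is a superkey — BCNF.
{C, D, E, F}: every determinant is a superkey — BCNF.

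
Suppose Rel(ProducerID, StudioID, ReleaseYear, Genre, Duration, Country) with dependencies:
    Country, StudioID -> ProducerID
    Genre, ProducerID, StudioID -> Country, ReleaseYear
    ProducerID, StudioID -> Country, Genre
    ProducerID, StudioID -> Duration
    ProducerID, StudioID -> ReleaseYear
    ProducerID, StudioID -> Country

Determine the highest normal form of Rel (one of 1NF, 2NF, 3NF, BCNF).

BCNF

Candidate keys: {Country, StudioID}, {ProducerID, StudioID}. Prime attributes: {Country, ProducerID, StudioID}.
Each dependency's left side is a superkey — BCNF holds.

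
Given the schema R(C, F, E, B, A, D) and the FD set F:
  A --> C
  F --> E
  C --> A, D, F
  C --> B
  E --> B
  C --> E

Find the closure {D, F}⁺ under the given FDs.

{B, D, E, F}

Start with {D, F}.
F --> E applies; add {E} → now {D, E, F}.
E --> B applies; add {B} → now {B, D, E, F}.
No further FD applies.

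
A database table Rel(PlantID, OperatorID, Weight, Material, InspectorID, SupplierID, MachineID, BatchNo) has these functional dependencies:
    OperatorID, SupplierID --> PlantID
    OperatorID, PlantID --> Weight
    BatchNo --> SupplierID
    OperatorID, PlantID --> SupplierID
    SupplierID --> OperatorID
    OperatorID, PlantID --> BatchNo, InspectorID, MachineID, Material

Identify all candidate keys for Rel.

{BatchNo}, {OperatorID, PlantID}, {SupplierID}

Closure of {BatchNo} is {BatchNo, InspectorID, MachineID, Material, OperatorID, PlantID, SupplierID, Weight}, the whole schema; {BatchNo} is a candidate key.
Closure of {SupplierID} is {BatchNo, InspectorID, MachineID, Material, OperatorID, PlantID, SupplierID, Weight}, the whole schema; {SupplierID} is a candidate key.
Closure of {OperatorID, PlantID} is {BatchNo, InspectorID, MachineID, Material, OperatorID, PlantID, SupplierID, Weight}, the whole schema; {OperatorID, PlantID} is a candidate key.
No proper subset of any of these is a key, and no other minimal superkey exists.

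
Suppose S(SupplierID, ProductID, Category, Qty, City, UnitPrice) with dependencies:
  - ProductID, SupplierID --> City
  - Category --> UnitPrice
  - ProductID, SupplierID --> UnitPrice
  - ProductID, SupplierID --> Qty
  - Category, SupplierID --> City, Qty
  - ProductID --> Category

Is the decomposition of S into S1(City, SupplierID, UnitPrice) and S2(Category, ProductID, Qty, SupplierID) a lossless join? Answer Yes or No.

No

Common attributes: {SupplierID}; their closure is {SupplierID}.
The closure covers neither S1 nor S2 entirely; the join is not lossless.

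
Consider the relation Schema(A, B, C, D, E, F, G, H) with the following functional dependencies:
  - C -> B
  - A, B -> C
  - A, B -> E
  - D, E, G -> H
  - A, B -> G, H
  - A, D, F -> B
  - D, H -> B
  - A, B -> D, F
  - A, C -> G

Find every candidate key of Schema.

No FD produces {A}, so it must be in every candidate key.
Closure of {A, B} is {A, B, C, D, E, F, G, H}, the whole schema; {A, B} is a candidate key.
Closure of {A, C} is {A, B, C, D, E, F, G, H}, the whole schema; {A, C} is a candidate key.
Closure of {A, D, F} is {A, B, C, D, E, F, G, H}, the whole schema; {A, D, F} is a candidate key.
Closure of {A, D, H} is {A, B, C, D, E, F, G, H}, the whole schema; {A, D, H} is a candidate key.
Closure of {A, D, E, G} is {A, B, C, D, E, F, G, H}, the whole schema; {A, D, E, G} is a candidate key.
No proper subset of any of these is a key, and no other minimal superkey exists.

{A, B}, {A, C}, {A, D, E, G}, {A, D, F}, {A, D, H}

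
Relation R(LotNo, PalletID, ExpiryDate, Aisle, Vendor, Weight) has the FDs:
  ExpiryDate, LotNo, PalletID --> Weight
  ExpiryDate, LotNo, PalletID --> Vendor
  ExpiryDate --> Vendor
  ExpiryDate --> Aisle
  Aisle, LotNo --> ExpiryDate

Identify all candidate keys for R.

{Aisle, LotNo, PalletID}, {ExpiryDate, LotNo, PalletID}

{LotNo, PalletID} never appear on the right of any FD, so every key must include all of them.
{Aisle, LotNo, PalletID}⁺ = {Aisle, ExpiryDate, LotNo, PalletID, Vendor, Weight}, which is every attribute, so {Aisle, LotNo, PalletID} is a candidate key.
{ExpiryDate, LotNo, PalletID}⁺ = {Aisle, ExpiryDate, LotNo, PalletID, Vendor, Weight}, which is every attribute, so {ExpiryDate, LotNo, PalletID} is a candidate key.
No proper subset of any of these is a key, and no other minimal superkey exists.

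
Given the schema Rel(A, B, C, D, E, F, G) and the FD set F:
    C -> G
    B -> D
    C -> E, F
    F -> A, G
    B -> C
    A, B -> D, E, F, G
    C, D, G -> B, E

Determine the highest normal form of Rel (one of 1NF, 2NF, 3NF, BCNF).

Candidate keys: {B}, {C, D}. Prime attributes: {B, C, D}.
For C -> G we have {C}⁺ = {A, C, E, F, G}; {C} is not a superkey, so BCNF fails.
C -> G has non-prime {G} on the right and a non-superkey on the left, so 3NF fails.
{C} is a proper subset of the key {C, D}, and {C}⁺ contains the non-prime attributes {A, E, F, G} — a partial dependency, so 2NF is violated.

1NF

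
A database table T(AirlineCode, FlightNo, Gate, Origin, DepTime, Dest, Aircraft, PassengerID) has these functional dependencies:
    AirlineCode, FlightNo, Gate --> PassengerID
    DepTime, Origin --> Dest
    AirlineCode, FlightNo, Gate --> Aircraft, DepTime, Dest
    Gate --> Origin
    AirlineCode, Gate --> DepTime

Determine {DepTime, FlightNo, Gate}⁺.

Start with {DepTime, FlightNo, Gate}.
Gate --> Origin applies; add {Origin} → now {DepTime, FlightNo, Gate, Origin}.
DepTime, Origin --> Dest applies; add {Dest} → now {DepTime, Dest, FlightNo, Gate, Origin}.
No further FD applies.

{DepTime, Dest, FlightNo, Gate, Origin}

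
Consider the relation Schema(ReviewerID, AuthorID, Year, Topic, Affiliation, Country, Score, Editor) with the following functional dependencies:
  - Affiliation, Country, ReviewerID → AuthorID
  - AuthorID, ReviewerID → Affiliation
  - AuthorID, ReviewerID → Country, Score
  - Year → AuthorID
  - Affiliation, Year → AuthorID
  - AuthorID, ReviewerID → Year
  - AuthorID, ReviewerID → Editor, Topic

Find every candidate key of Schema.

{Affiliation, Country, ReviewerID}, {AuthorID, ReviewerID}, {ReviewerID, Year}

Attributes never on any right-hand side: {ReviewerID} — every candidate key must contain it.
Closure of {AuthorID, ReviewerID} is {Affiliation, AuthorID, Country, Editor, ReviewerID, Score, Topic, Year}, the whole schema; {AuthorID, ReviewerID} is a candidate key.
Closure of {ReviewerID, Year} is {Affiliation, AuthorID, Country, Editor, ReviewerID, Score, Topic, Year}, the whole schema; {ReviewerID, Year} is a candidate key.
Closure of {Affiliation, Country, ReviewerID} is {Affiliation, AuthorID, Country, Editor, ReviewerID, Score, Topic, Year}, the whole schema; {Affiliation, Country, ReviewerID} is a candidate key.
Any other superkey properly contains one of these, so there are no further candidate keys.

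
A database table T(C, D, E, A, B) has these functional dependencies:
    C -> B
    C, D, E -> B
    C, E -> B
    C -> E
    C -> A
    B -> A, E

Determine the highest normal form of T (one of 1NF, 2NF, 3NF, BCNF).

Candidate key: {C, D}. Prime attributes: {C, D}.
C -> B: {C}⁺ = {A, B, C, E}, which is not all of the attributes, so the left side is not a superkey — BCNF is violated.
C -> B has non-prime {B} on the right and a non-superkey on the left, so 3NF fails.
{C} is a proper subset of the key {C, D}, and {C}⁺ contains the non-prime attributes {A, B, E} — a partial dependency, so 2NF is violated.

1NF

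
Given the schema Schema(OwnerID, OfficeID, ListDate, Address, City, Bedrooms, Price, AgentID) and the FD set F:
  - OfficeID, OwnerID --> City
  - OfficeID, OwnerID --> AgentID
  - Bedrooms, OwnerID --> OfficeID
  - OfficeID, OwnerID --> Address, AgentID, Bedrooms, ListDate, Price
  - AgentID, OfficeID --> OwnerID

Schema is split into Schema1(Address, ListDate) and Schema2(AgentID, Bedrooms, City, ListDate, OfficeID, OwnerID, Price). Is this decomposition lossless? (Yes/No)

No

Schema1 ∩ Schema2 = {ListDate}; its closure under F is {ListDate}.
Schema1 ⊄ {ListDate} and Schema2 ⊄ {ListDate}, so the split is lossy.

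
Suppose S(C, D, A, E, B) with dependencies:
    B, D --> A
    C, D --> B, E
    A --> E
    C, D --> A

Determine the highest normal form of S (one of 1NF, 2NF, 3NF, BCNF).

2NF

Candidate key: {C, D}. Prime attributes: {C, D}.
B, D --> A breaks BCNF: {B, D}⁺ = {A, B, D, E}, so {B, D} is not a superkey.
Because {A} is non-prime and the left side of B, D --> A is not a superkey, the relation is not in 3NF.
No non-prime attribute depends on a proper subset of any candidate key, so 2NF holds.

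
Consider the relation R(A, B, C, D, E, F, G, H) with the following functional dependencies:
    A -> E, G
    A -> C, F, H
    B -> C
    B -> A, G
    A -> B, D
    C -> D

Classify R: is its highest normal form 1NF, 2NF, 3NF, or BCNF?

Candidate keys: {A}, {B}. Prime attributes: {A, B}.
C -> D breaks BCNF: {C}⁺ = {C, D}, so {C} is not a superkey.
C -> D determines the non-prime attribute {D} from a non-superkey — 3NF is violated.
With only single-attribute keys there can be no partial dependency, so 2NF holds.

2NF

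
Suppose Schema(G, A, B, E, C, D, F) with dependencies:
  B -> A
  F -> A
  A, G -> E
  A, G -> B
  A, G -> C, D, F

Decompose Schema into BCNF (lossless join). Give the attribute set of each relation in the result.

{A, B}; {B, C, D, E, F, G}

Candidate keys of the original relation: {A, G}, {B, G}, {F, G}.
In {A, B, C, D, E, F, G}, {B} is not a superkey ({B}⁺ restricted to this set is {A, B}), so split on B -> A into {A, B} and {B, C, D, E, F, G}.
{A, B}: every determinant is a superkey — BCNF.
{B, C, D, E, F, G}: every determinant is a superkey — BCNF.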